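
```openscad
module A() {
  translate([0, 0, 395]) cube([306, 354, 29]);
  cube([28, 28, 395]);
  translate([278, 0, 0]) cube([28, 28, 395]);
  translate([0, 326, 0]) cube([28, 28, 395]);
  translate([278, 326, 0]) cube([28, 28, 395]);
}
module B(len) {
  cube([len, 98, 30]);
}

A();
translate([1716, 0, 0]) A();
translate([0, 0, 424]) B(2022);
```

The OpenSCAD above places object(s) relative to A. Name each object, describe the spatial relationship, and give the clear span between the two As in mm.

Second stool starts at x = 1716; first ends at x = 306; clear span = 1716 − 306 = 1410 mm.

A is a stool. B is a beam. A beam spans the tops of two stools. The clear span between the two stools is 1410 mm.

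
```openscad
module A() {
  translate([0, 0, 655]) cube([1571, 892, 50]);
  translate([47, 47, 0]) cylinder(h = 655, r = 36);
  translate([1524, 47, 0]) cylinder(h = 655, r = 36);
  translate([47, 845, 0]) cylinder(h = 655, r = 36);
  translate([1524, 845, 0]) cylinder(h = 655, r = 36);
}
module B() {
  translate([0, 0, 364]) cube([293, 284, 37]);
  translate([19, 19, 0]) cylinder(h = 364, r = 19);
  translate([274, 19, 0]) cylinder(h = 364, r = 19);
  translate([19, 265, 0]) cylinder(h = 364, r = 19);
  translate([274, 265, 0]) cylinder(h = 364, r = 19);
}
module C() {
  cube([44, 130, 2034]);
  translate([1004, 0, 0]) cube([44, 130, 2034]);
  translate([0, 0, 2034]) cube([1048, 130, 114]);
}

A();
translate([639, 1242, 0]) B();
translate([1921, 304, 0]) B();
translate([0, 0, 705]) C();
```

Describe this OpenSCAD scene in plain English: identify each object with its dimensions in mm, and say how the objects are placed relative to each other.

A is a table with a 1571×892 mm rectangular top, 50 mm thick, top surface at z = 705 mm, supported by four round legs of 72 mm diameter, each leg's bounding box inset 11 mm from the nearest pair of top edges, running from the floor.

B is a four-legged stool. The seat is 293×284 mm, 37 mm thick, top at z = 401 mm. It stands on four round legs, each 38 mm in diameter, from z = 0 to the seat underside, each leg's axis is inset half a diameter from the nearest pair of seat edges (so the leg's bounding box is flush with the corner).

C is a rectangular door frame: two vertical jambs of 44×130 mm section, 2034 mm tall, with a clear opening 960 mm wide between their inner faces. A header 114 mm tall and 130 mm deep lies on top of the jambs and spans the full outside width.

Two stools sit around the table at the +y, +x sides. The door frame is on top of the table.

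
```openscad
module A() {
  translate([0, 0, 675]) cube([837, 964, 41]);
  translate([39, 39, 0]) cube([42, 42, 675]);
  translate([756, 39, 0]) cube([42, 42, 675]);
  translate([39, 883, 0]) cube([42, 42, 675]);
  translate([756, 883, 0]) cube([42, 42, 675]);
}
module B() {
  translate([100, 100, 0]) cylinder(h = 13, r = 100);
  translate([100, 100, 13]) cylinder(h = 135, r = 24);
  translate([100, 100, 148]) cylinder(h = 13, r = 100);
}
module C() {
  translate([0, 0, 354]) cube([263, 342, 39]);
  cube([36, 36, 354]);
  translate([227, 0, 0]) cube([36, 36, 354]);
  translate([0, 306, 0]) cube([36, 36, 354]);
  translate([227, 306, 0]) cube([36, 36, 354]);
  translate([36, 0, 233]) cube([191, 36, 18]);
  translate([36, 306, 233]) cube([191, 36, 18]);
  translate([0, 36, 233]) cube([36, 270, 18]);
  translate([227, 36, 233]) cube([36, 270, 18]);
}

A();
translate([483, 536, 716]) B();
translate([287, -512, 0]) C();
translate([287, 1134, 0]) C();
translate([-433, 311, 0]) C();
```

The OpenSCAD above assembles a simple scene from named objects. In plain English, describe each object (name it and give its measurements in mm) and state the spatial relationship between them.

A is a rectangular dining table. The top is 837×964×41 mm with its upper surface at z = 716 mm. It stands on four 42×42 mm square legs, each inset 39 mm from the nearest pair of top edges, running from the floor to the underside of the top.

B is a spool: two coaxial disc flanges of radius 100 mm and thickness 13 mm, joined by a core cylinder of radius 24 mm and height 135 mm. The lower flange rests on z = 0 and the three cylinders share a vertical axis.

C is a four-legged stool. The seat is 263×342 mm, 39 mm thick, top at z = 393 mm. It stands on four square legs, each 36×36 mm in cross-section, from z = 0 to the seat underside, each flush with a corner of the seat. Four stretchers, 36 mm wide and 18 mm tall, connect adjacent legs with their undersides at z = 233 mm, each running between the inner faces of the legs it joins and aligned with the legs' outer faces on the other axis.

The spool is on top of the table. Three stools sit around the table at the −y, +y, −x sides.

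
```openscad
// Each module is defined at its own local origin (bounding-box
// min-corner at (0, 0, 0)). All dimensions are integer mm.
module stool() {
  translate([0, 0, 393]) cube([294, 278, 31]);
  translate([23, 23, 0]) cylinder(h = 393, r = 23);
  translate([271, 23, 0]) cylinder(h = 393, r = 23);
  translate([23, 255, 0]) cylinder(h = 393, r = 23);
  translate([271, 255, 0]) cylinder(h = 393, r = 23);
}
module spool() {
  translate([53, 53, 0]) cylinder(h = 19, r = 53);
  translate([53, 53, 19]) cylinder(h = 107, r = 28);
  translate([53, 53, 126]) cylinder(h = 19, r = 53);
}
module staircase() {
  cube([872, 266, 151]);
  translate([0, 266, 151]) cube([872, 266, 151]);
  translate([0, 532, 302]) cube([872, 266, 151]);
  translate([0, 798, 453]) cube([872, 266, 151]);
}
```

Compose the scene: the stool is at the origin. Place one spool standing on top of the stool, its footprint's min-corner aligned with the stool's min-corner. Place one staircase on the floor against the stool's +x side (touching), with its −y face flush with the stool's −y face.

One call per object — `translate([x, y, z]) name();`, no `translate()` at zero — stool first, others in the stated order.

stool();
translate([0, 0, 424]) spool();
translate([294, 0, 0]) staircase();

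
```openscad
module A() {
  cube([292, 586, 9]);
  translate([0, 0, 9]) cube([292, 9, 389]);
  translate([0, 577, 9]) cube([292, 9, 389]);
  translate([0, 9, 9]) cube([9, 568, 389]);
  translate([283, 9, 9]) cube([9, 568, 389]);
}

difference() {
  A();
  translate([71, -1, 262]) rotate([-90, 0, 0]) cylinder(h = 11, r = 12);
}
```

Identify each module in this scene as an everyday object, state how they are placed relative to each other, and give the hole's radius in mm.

The subtracted cylinder has r = 12 mm.

A is an open box. The open box has a circular hole through its front wall. The hole's radius is 12 mm.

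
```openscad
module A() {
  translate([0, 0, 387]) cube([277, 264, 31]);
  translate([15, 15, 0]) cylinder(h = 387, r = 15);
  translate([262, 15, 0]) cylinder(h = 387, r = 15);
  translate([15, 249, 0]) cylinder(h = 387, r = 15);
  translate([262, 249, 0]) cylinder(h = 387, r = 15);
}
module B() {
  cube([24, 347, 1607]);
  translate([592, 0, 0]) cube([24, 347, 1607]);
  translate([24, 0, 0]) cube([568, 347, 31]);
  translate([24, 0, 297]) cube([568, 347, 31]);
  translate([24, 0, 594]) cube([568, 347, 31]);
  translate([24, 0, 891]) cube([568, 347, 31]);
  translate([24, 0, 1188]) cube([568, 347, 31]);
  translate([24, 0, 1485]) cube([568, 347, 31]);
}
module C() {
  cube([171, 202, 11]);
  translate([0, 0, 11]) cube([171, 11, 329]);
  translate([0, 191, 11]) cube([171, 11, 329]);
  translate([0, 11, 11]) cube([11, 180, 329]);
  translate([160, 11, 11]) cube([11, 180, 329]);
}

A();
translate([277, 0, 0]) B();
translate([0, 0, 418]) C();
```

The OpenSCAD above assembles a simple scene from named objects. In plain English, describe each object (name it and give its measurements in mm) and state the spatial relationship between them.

A is a simple wooden stool: a rectangular seat 277 mm (x) by 264 mm (y), 31 mm thick, top face at z = 418 mm, on four round legs, each 30 mm in diameter. The legs rest on z = 0, each leg's axis is inset half a diameter from the nearest pair of seat edges (so the leg's bounding box is flush with the corner).

B is a bookshelf 616 mm wide overall, 347 mm deep and 1607 mm tall. The two sides are 24 mm thick vertical panels. 6 horizontal shelves of 31 mm thickness span between the inner faces of the sides; the lowest shelf sits on the floor and shelves are stacked with a clear vertical gap of 266 mm between each pair.

C is an open-topped rectangular box: outside dimensions 171×202×340 mm, with a uniform wall and base thickness of 11 mm. The base is a full 171×202 slab on the floor; four walls sit on top of the base. The front and back walls (the −y and +y sides) span the full width; the two side walls fit between them.

The bookshelf is against the stool's +x side, with their −y faces flush. The open box is on top of the stool.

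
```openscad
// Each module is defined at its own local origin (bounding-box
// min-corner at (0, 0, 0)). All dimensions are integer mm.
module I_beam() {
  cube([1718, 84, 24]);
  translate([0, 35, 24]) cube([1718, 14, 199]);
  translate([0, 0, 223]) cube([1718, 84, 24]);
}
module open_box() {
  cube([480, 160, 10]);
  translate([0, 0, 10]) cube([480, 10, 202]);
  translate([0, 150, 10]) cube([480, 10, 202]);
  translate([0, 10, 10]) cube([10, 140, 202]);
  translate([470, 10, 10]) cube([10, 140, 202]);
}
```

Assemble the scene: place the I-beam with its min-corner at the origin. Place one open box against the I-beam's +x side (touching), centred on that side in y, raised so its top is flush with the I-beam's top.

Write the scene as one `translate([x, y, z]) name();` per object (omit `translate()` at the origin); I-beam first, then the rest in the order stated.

I_beam();
translate([1718, -38, 35]) open_box();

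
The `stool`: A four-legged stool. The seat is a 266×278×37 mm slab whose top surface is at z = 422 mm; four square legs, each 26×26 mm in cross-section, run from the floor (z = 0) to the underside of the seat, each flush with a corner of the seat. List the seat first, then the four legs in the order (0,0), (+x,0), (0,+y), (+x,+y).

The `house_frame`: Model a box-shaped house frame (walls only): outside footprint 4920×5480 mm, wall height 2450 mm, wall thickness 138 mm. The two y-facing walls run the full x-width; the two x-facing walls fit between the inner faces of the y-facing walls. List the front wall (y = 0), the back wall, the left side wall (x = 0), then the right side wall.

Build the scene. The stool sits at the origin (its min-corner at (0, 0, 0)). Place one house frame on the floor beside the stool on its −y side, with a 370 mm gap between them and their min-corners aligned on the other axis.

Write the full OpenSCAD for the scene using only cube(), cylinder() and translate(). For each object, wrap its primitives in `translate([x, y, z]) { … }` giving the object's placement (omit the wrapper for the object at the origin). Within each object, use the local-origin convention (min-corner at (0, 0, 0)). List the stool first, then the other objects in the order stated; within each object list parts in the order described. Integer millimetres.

translate([0, 0, 385]) cube([266, 278, 37]);
cube([26, 26, 385]);
translate([240, 0, 0]) cube([26, 26, 385]);
translate([0, 252, 0]) cube([26, 26, 385]);
translate([240, 252, 0]) cube([26, 26, 385]);
translate([0, -5850, 0]) {
  cube([4920, 138, 2450]);
  translate([0, 5342, 0]) cube([4920, 138, 2450]);
  translate([0, 138, 0]) cube([138, 5204, 2450]);
  translate([4782, 138, 0]) cube([138, 5204, 2450]);
}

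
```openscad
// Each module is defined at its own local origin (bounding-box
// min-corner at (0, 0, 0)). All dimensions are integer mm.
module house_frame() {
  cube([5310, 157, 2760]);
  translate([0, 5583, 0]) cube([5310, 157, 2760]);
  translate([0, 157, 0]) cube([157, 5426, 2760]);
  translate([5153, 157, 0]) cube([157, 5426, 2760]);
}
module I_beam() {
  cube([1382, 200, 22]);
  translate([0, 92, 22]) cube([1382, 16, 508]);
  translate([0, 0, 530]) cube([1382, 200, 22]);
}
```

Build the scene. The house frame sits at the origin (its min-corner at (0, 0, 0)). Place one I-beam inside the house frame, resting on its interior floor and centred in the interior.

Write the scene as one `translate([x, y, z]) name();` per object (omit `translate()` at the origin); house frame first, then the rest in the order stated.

house_frame();
translate([1964, 2770, 0]) I_beam();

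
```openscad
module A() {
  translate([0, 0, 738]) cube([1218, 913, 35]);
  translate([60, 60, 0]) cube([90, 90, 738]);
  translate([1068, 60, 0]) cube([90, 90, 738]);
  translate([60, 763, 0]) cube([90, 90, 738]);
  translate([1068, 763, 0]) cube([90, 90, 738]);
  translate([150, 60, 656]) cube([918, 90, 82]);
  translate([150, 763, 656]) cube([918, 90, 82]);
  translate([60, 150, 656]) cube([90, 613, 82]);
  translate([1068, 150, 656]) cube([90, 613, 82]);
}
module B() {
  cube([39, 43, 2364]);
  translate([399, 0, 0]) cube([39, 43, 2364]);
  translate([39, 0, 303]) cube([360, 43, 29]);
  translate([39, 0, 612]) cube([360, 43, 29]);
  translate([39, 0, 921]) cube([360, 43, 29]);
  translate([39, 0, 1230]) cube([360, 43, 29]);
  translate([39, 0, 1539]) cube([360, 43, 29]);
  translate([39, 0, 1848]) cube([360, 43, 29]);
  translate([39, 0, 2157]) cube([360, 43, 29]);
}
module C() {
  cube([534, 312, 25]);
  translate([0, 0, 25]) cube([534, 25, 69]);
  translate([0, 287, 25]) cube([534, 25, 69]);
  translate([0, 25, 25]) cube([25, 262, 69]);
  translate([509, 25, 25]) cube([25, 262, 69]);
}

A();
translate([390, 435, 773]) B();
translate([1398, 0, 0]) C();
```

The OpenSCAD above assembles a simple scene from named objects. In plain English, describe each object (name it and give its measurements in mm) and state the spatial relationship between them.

A is a table: top 1218 mm (x) × 913 mm (y), 35 mm thick, upper face at z = 773 mm, on four 90×90 mm square legs, each inset 60 mm from the nearest pair of top edges, running from z = 0 to the bottom of the top. Four apron rails, 90 mm thick and 82 mm tall, run between adjacent legs with their top edges flush with the underside of the top and their outer faces flush with the legs' outer faces.

B is a straight ladder. Two 39×43 mm vertical rails, 2364 mm tall, stand 438 mm apart (outside-to-outside) with their front faces coplanar on the −y side. 7 rungs, each 43 mm deep and 29 mm tall, span between the inner faces of the rails, front faces flush with the rails. The lowest rung's underside is at z = 303 mm and rungs are spaced 309 mm apart (underside to underside).

C is an open storage box with external size 534×312×94 mm and wall thickness 25 mm (the base is also 25 mm thick). The base covers the whole footprint; the four walls stand on the base, with the y-facing walls full-width and the x-facing walls fitting between their inner faces.

The ladder is on top of the table, centred. The open box is on the floor beside the table on its +x side.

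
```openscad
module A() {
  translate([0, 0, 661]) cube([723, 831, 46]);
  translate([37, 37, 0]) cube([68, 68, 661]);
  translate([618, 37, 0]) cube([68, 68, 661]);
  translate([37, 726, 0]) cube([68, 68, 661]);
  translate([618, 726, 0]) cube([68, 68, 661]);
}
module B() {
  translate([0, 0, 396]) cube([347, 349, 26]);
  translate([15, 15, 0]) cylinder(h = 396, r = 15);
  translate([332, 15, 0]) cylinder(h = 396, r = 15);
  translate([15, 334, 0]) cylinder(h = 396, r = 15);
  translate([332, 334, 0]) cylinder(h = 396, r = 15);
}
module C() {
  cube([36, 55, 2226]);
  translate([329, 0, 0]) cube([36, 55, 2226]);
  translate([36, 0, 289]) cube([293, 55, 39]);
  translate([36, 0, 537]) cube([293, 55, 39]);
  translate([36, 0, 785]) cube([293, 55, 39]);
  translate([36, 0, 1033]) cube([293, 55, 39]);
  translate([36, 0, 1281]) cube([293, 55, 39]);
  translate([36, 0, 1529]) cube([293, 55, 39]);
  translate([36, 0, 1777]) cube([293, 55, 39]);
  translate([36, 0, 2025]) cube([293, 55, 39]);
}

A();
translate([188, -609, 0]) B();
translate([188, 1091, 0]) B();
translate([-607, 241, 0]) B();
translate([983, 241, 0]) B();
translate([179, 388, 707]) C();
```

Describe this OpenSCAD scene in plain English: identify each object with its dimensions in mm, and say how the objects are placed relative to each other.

A is a table: top 723 mm (x) × 831 mm (y), 46 mm thick, upper face at z = 707 mm, on four 68×68 mm square legs, each inset 37 mm from the nearest pair of top edges, running from z = 0 to the bottom of the top.

B is a four-legged stool. The seat is a 347×349×26 mm slab whose top surface is at z = 422 mm; four round legs, each 30 mm in diameter, run from the floor (z = 0) to the underside of the seat, each leg's axis is inset half a diameter from the nearest pair of seat edges (so the leg's bounding box is flush with the corner).

C is a wooden ladder with two side rails of 36×55 mm section and 2226 mm height, set 365 mm apart overall. Between them run 8 rectangular rungs (55 mm deep, 39 mm thick), front faces flush with the rails' −y face. The bottom of the first rung is 289 mm above the floor and each subsequent rung is 248 mm higher than the one below.

Four stools sit around the table at the −y, +y, −x, +x sides. The ladder is on top of the table, centred.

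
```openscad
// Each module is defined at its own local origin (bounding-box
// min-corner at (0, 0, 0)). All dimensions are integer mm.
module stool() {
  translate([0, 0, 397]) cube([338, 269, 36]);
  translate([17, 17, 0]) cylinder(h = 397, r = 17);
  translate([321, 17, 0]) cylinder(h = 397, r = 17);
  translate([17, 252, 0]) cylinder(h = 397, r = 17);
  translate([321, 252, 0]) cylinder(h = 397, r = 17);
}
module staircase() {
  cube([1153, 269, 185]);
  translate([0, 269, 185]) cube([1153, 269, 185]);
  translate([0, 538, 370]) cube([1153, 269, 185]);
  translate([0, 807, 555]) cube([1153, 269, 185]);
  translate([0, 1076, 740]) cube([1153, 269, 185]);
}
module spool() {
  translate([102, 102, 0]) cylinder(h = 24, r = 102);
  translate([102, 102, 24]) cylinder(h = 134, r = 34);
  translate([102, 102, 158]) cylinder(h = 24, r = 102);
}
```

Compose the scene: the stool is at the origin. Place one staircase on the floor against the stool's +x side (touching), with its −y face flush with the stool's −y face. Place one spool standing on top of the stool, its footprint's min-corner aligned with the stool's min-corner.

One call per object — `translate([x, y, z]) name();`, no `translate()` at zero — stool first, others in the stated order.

stool();
translate([338, 0, 0]) staircase();
translate([0, 0, 433]) spool();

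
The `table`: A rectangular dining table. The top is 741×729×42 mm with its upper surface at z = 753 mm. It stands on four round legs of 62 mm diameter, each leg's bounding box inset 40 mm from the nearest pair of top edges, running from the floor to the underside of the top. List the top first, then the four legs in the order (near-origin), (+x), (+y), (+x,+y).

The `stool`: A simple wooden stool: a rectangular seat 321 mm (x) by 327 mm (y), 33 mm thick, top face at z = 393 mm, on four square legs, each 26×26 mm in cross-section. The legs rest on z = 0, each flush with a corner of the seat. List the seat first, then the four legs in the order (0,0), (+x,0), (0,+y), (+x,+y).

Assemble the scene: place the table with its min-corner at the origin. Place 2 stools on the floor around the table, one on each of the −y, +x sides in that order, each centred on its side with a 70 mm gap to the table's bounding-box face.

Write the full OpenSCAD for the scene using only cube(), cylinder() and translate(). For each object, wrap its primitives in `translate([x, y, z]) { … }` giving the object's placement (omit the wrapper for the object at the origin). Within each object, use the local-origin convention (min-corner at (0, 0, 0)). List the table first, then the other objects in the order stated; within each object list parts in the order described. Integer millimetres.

translate([0, 0, 711]) cube([741, 729, 42]);
translate([71, 71, 0]) cylinder(h = 711, r = 31);
translate([670, 71, 0]) cylinder(h = 711, r = 31);
translate([71, 658, 0]) cylinder(h = 711, r = 31);
translate([670, 658, 0]) cylinder(h = 711, r = 31);
translate([210, -397, 0]) {
  translate([0, 0, 360]) cube([321, 327, 33]);
  cube([26, 26, 360]);
  translate([295, 0, 0]) cube([26, 26, 360]);
  translate([0, 301, 0]) cube([26, 26, 360]);
  translate([295, 301, 0]) cube([26, 26, 360]);
}
translate([811, 201, 0]) {
  translate([0, 0, 360]) cube([321, 327, 33]);
  cube([26, 26, 360]);
  translate([295, 0, 0]) cube([26, 26, 360]);
  translate([0, 301, 0]) cube([26, 26, 360]);
  translate([295, 301, 0]) cube([26, 26, 360]);
}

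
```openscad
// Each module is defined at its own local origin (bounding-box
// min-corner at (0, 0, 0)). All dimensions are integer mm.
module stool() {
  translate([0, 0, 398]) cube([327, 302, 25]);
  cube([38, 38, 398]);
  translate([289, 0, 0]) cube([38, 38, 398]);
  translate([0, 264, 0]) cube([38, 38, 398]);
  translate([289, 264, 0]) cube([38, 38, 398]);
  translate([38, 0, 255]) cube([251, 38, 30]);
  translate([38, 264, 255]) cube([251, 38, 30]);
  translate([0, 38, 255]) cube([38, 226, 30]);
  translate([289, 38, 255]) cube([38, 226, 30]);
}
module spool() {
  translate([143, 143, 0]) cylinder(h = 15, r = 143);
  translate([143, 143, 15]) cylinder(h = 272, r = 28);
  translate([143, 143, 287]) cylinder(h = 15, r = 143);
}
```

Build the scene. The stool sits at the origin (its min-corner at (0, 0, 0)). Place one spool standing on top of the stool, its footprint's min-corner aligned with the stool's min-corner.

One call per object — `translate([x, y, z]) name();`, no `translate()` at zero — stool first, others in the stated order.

stool();
translate([0, 0, 423]) spool();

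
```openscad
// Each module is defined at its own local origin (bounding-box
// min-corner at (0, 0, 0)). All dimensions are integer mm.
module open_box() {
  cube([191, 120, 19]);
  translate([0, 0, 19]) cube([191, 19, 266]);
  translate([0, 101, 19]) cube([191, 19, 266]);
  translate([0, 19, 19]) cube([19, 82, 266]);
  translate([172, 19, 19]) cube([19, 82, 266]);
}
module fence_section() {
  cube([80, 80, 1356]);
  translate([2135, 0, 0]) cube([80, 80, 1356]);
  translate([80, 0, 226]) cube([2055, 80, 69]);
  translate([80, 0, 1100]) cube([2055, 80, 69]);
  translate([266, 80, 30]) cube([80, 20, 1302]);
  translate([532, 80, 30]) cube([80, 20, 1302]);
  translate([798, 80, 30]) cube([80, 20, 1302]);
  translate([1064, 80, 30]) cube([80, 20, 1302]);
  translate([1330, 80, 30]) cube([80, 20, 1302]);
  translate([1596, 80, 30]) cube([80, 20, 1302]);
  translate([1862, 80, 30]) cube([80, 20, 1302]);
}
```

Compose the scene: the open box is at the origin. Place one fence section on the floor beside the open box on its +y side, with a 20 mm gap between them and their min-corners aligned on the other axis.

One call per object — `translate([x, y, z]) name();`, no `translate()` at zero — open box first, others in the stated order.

open_box();
translate([0, 140, 0]) fence_section();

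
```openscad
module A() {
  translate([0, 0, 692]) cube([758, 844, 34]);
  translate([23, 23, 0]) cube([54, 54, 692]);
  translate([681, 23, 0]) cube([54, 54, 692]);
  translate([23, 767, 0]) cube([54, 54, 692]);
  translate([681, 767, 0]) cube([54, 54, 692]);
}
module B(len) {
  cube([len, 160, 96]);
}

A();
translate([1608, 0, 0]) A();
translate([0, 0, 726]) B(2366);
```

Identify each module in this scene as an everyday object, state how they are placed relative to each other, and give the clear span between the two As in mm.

Second table starts at x = 1608; first ends at x = 758; clear span = 1608 − 758 = 850 mm.

A is a table. B is a beam. A beam spans the tops of two tables. The clear span between the two tables is 850 mm.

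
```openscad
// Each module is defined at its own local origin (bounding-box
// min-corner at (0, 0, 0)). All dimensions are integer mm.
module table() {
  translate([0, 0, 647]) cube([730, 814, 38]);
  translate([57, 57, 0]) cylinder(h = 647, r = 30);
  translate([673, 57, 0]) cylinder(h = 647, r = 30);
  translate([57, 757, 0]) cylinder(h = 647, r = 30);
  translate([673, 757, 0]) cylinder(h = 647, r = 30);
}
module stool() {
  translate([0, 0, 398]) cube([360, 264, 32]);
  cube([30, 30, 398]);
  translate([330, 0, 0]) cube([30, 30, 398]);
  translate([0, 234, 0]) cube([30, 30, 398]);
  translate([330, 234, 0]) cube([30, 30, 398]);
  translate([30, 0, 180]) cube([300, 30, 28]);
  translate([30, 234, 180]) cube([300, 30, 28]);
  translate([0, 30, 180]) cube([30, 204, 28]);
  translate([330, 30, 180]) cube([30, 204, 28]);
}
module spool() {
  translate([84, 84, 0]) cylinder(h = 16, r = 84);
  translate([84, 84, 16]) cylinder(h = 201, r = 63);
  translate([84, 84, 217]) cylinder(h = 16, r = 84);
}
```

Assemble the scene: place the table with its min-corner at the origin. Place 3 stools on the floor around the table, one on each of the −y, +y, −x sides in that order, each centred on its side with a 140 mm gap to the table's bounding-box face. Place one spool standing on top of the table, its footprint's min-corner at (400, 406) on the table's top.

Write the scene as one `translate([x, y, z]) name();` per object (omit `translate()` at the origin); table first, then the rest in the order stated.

table();
translate([185, -404, 0]) stool();
translate([185, 954, 0]) stool();
translate([-500, 275, 0]) stool();
translate([400, 406, 685]) spool();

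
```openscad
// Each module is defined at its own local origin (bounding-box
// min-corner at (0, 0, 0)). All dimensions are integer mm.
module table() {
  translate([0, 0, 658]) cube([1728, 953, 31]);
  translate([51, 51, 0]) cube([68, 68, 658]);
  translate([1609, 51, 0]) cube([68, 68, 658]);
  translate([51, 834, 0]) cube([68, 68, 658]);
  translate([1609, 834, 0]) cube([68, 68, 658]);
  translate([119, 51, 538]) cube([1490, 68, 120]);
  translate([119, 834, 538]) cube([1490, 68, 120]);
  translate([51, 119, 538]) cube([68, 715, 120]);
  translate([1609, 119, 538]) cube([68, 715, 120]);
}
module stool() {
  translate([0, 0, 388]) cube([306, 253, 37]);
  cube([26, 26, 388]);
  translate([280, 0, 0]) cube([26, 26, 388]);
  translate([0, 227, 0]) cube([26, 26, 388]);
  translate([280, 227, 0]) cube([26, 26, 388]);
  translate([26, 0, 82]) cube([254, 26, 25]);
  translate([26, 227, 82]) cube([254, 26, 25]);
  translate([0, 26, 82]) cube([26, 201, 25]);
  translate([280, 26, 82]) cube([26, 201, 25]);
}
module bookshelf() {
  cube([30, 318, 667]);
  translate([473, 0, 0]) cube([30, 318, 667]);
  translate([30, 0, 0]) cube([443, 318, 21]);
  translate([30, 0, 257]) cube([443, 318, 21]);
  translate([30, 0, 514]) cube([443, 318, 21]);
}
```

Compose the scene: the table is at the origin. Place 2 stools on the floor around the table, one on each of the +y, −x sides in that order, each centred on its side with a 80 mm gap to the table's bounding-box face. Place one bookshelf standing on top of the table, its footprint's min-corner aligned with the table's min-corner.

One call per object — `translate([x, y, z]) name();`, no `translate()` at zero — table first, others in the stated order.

table();
translate([711, 1033, 0]) stool();
translate([-386, 350, 0]) stool();
translate([0, 0, 689]) bookshelf();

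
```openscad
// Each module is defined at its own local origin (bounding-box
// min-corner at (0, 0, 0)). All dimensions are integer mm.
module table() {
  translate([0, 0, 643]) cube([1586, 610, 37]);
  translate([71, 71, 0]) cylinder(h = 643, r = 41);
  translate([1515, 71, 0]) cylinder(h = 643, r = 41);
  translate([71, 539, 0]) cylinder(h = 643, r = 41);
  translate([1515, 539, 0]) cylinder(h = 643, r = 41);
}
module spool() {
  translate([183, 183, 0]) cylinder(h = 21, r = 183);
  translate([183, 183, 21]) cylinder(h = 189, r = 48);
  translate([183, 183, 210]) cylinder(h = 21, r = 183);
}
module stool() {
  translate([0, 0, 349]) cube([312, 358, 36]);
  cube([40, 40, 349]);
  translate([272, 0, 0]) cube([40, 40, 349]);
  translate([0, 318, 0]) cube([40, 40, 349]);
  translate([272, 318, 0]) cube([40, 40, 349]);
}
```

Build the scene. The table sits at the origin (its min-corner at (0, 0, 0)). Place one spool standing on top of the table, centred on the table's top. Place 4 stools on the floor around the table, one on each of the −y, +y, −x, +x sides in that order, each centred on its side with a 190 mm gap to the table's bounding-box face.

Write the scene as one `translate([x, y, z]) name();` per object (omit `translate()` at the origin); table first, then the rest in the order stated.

table();
translate([610, 122, 680]) spool();
translate([637, -548, 0]) stool();
translate([637, 800, 0]) stool();
translate([-502, 126, 0]) stool();
translate([1776, 126, 0]) stool();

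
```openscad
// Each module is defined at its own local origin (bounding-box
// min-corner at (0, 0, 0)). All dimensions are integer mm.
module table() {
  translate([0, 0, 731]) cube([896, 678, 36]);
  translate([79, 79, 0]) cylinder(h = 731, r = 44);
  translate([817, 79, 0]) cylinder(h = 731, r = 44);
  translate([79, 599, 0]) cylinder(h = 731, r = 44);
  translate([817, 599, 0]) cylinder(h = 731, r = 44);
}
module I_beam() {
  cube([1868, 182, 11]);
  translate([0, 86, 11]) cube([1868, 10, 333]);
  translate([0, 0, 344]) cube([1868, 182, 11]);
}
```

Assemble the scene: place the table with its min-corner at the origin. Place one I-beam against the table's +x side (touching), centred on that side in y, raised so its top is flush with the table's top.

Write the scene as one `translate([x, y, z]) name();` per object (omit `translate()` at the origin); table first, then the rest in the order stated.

table();
translate([896, 248, 412]) I_beam();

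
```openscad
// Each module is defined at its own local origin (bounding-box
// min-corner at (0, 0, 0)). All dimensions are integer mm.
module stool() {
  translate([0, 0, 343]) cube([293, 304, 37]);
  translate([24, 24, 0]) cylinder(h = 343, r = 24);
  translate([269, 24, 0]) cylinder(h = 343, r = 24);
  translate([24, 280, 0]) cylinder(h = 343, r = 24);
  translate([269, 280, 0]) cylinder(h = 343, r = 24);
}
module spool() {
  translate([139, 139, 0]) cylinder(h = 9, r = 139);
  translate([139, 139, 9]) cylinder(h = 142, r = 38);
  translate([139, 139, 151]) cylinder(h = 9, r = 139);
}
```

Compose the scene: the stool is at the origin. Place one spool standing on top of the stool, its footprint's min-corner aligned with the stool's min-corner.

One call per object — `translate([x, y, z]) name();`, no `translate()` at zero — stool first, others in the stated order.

stool();
translate([0, 0, 380]) spool();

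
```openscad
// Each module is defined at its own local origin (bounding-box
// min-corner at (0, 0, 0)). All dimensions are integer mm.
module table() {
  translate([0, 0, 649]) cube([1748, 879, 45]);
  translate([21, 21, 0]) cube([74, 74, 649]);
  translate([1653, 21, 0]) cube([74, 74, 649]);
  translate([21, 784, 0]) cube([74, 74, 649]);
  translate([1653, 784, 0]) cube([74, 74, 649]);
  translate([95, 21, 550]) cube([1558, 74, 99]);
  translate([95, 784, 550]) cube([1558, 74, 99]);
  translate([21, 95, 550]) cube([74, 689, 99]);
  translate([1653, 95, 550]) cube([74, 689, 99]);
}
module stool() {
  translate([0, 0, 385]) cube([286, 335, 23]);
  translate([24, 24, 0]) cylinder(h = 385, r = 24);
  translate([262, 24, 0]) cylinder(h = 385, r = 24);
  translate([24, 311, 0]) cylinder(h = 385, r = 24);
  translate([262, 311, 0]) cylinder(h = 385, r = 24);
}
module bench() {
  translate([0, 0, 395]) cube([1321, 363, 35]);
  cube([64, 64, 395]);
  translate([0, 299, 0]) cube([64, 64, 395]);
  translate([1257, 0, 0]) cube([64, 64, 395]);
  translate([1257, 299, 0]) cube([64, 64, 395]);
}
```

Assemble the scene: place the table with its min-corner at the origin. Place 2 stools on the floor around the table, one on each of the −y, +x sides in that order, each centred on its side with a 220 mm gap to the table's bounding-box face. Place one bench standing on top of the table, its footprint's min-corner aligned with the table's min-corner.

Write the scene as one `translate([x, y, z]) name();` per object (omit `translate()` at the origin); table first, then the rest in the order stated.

table();
translate([731, -555, 0]) stool();
translate([1968, 272, 0]) stool();
translate([0, 0, 694]) bench();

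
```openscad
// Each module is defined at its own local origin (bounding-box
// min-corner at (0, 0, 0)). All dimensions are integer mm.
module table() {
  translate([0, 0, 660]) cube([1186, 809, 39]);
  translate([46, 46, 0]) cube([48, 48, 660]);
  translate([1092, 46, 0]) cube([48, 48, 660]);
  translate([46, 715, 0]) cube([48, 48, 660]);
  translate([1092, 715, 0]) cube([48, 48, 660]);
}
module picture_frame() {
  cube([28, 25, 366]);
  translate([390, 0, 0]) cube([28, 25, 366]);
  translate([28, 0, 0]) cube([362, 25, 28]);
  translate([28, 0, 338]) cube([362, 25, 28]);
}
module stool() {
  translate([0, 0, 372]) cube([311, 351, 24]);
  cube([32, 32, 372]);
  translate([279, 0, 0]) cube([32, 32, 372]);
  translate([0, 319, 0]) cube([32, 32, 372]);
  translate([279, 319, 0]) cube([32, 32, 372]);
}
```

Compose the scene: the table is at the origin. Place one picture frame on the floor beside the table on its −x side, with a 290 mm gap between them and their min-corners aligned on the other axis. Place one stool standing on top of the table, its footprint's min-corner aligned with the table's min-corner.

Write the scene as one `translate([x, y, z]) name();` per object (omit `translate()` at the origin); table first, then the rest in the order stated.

table();
translate([-708, 0, 0]) picture_frame();
translate([0, 0, 699]) stool();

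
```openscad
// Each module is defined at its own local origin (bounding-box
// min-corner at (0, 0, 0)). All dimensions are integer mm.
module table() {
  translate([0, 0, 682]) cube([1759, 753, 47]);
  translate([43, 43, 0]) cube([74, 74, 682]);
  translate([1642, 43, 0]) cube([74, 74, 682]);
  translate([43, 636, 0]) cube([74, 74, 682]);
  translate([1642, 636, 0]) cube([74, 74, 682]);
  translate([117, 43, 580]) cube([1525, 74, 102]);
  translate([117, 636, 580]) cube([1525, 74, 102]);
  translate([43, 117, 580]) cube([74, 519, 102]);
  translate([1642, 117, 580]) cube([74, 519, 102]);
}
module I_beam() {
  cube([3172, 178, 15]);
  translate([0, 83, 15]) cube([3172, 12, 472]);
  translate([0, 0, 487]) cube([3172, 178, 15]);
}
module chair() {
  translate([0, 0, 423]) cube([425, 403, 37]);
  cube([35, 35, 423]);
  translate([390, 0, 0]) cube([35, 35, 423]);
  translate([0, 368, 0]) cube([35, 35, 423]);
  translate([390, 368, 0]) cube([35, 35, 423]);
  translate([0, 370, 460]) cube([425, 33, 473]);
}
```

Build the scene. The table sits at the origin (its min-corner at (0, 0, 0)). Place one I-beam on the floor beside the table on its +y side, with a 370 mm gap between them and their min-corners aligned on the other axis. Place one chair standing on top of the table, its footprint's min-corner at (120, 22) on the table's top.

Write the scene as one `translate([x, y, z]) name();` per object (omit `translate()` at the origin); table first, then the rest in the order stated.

table();
translate([0, 1123, 0]) I_beam();
translate([120, 22, 729]) chair();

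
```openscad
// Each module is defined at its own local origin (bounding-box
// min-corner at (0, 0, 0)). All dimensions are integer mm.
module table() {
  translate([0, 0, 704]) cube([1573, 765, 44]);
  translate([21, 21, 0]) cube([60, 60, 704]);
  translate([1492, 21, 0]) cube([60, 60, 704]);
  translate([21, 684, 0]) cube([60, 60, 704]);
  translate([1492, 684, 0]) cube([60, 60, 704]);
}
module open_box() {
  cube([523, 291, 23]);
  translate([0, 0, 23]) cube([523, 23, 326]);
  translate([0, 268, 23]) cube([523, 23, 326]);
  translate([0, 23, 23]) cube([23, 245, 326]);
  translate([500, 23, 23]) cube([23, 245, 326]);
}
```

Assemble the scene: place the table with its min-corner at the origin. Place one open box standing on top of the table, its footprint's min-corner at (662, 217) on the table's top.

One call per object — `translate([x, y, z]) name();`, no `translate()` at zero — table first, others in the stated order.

table();
translate([662, 217, 748]) open_box();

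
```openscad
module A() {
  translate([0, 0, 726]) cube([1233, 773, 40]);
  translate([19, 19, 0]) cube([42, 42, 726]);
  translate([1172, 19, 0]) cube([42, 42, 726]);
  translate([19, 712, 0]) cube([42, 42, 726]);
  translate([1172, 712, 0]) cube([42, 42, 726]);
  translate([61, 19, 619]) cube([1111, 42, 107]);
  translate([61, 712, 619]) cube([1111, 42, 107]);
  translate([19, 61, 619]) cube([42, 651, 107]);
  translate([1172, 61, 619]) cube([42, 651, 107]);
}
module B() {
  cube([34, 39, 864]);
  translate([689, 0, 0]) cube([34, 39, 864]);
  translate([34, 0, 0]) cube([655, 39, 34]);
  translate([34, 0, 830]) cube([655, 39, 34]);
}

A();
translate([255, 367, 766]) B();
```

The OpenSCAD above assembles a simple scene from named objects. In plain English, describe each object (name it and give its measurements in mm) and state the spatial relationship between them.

A is a rectangular dining table. The top is 1233×773×40 mm with its upper surface at z = 766 mm. It stands on four 42×42 mm square legs, each inset 19 mm from the nearest pair of top edges, running from the floor to the underside of the top. Four apron rails, 42 mm thick and 107 mm tall, run between adjacent legs with their top edges flush with the underside of the top and their outer faces flush with the legs' outer faces.

B is a rectangular picture frame lying in the x–z plane (depth along y). The opening is 655 mm wide (x) by 796 mm tall (z), surrounded by a border 34 mm wide on all four sides. The frame is 39 mm deep and is made of two full-height vertical stiles with two horizontal rails fitted between them.

The picture frame is on top of the table, centred.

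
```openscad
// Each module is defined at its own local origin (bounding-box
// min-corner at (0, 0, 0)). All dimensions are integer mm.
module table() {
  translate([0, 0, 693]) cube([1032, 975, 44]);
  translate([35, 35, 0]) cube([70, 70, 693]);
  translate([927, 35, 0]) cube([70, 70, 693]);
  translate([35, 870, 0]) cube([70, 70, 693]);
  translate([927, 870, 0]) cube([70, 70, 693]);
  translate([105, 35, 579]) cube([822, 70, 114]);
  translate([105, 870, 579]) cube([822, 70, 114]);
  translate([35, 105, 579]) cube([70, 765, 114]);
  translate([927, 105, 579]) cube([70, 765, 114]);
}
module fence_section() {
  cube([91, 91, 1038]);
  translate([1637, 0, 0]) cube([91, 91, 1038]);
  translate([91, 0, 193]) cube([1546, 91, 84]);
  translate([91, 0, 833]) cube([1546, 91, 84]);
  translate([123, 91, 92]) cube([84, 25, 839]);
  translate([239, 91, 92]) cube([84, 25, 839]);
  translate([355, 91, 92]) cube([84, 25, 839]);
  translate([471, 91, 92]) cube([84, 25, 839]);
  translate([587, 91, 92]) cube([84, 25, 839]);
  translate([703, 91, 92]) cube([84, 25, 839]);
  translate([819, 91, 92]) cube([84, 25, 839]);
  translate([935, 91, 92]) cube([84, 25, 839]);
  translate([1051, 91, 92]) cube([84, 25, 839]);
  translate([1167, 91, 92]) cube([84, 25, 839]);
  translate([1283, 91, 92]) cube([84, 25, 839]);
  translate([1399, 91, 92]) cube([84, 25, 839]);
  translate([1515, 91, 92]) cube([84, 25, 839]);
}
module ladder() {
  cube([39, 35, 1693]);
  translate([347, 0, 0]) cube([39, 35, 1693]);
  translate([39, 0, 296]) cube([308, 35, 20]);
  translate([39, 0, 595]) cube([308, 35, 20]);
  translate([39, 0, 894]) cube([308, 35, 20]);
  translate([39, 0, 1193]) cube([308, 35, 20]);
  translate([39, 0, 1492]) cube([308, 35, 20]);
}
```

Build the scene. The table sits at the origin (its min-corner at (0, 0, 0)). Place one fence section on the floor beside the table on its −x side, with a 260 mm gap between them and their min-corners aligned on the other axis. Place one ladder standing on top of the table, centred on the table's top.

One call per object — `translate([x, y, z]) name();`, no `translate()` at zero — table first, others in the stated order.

table();
translate([-1988, 0, 0]) fence_section();
translate([323, 470, 737]) ladder();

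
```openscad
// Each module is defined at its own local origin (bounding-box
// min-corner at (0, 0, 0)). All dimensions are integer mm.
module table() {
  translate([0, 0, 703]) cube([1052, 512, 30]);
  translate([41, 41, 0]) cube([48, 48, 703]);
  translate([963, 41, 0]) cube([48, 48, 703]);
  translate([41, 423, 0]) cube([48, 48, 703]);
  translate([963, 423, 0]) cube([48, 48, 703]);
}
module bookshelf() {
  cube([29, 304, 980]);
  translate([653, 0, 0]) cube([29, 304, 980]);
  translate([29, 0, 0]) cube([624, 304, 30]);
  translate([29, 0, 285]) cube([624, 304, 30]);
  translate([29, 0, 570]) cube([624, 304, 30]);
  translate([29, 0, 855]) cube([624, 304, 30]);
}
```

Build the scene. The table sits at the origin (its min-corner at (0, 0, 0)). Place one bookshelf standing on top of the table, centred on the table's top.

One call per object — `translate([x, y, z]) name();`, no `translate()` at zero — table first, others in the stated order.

table();
translate([185, 104, 733]) bookshelf();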